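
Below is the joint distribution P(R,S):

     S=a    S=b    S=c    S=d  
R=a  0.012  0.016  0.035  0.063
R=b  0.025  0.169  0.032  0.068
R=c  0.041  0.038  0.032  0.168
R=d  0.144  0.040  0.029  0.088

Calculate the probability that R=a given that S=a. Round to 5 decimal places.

P(S=a) = 0.012 + 0.025 + 0.041 + 0.144 = 0.222.
P(R=a | S=a) = 0.012/0.222 = 0.05405.

0.05405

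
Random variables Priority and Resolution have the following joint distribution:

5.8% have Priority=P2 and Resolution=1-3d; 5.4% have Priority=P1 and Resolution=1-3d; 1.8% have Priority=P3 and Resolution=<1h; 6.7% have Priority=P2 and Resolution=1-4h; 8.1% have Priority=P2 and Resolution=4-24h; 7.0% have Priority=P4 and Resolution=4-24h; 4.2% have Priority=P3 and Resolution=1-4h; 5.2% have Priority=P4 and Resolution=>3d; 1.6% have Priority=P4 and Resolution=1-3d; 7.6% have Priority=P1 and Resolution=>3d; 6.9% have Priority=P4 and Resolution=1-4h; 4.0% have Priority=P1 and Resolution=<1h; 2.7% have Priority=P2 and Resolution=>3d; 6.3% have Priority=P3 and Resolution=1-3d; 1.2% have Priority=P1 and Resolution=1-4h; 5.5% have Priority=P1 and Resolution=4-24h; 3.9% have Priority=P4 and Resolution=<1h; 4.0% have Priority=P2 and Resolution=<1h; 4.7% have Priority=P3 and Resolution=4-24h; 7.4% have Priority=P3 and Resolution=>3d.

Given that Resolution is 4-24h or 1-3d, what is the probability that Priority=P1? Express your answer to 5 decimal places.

0.24550

P(Resolution=4-24h) = 0.055 + 0.081 + 0.047 + 0.070 = 0.253.
P(Resolution=1-3d) = 0.054 + 0.058 + 0.063 + 0.016 = 0.191.
P(Resolution ∈ {4-24h, 1-3d}) = 0.253 + 0.191 = 0.444; P(Priority=P1, Resolution ∈ {4-24h, 1-3d}) = 0.055 + 0.054 = 0.109.
P(Priority=P1 | Resolution ∈ {4-24h, 1-3d}) = 0.109/0.444 = 0.24550.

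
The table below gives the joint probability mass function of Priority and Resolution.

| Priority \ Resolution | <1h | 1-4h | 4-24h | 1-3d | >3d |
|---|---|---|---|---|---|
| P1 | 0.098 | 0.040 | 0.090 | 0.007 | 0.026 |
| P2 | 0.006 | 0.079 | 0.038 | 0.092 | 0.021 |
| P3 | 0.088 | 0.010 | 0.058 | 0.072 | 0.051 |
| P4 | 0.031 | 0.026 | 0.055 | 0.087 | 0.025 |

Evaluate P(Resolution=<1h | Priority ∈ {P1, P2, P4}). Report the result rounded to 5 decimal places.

P(Priority=P1) = 0.098 + 0.040 + 0.090 + 0.007 + 0.026 = 0.261.
P(Priority=P2) = 0.006 + 0.079 + 0.038 + 0.092 + 0.021 = 0.236.
P(Priority=P4) = 0.031 + 0.026 + 0.055 + 0.087 + 0.025 = 0.224.
P(Priority ∈ {P1, P2, P4}) = 0.261 + 0.236 + 0.224 = 0.721; P(Resolution=<1h, Priority ∈ {P1, P2, P4}) = 0.098 + 0.006 + 0.031 = 0.135.
P(Resolution=<1h | Priority ∈ {P1, P2, P4}) = 0.135/0.721 = 0.18724.

0.18724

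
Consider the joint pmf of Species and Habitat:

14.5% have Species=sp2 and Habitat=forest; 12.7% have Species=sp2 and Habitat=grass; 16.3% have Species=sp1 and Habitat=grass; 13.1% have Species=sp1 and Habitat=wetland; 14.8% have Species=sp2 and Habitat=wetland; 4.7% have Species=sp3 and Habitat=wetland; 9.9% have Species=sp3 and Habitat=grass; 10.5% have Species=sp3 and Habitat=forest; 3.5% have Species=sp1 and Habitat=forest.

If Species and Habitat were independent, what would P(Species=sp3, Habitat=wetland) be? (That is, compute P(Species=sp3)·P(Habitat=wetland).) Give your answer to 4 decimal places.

P(Species=sp3) = 0.105 + 0.099 + 0.047 = 0.251.
P(Habitat=wetland) = 0.131 + 0.148 + 0.047 = 0.326.
Product: 0.251 × 0.326 = 0.0818.

0.0818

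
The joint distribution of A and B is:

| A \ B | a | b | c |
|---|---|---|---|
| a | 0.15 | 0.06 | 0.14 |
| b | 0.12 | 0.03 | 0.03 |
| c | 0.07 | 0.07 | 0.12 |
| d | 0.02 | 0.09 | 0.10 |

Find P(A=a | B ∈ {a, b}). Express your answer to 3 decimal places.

0.344

P(B=a) = 0.15 + 0.12 + 0.07 + 0.02 = 0.36.
P(B=b) = 0.06 + 0.03 + 0.07 + 0.09 = 0.25.
P(B ∈ {a, b}) = 0.36 + 0.25 = 0.61; P(A=a, B ∈ {a, b}) = 0.15 + 0.06 = 0.21.
P(A=a | B ∈ {a, b}) = 0.21/0.61 = 0.344.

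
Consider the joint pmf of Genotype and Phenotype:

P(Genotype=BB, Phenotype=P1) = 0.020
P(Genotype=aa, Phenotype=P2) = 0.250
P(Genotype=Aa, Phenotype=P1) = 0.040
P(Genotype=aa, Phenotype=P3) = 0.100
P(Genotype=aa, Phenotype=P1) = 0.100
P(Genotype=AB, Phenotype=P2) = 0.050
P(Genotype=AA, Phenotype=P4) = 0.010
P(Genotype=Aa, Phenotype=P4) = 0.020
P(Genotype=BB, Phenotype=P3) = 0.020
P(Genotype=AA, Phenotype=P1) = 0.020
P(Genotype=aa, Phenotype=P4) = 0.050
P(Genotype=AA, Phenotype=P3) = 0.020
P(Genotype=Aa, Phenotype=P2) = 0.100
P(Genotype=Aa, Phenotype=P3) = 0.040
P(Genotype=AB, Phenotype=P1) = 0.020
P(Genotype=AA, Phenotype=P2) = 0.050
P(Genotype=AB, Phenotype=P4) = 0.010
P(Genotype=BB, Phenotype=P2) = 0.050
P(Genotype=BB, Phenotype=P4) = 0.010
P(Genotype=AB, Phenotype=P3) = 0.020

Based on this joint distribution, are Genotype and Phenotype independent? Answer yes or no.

yes

Every cell satisfies P(Genotype,Phenotype) = P(Genotype)·P(Phenotype). For instance P(Genotype=aa) = 0.500, P(Phenotype=P1) = 0.200, and 0.500×0.200 = 0.100 matches the joint entry. So Genotype and Phenotype are independent.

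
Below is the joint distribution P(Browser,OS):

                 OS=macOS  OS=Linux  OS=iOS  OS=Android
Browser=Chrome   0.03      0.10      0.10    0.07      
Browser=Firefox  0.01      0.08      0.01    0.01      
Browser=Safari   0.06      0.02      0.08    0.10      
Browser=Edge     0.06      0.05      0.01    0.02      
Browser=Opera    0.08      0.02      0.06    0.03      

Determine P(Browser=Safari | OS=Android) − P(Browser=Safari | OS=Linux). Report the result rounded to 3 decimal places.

P(OS=Android) = 0.07 + 0.01 + 0.10 + 0.02 + 0.03 = 0.23; P(Browser=Safari | OS=Android) = 0.10/0.23 = 0.4348.
P(OS=Linux) = 0.10 + 0.08 + 0.02 + 0.05 + 0.02 = 0.27; P(Browser=Safari | OS=Linux) = 0.02/0.27 = 0.0741.
Difference = 0.361.

0.361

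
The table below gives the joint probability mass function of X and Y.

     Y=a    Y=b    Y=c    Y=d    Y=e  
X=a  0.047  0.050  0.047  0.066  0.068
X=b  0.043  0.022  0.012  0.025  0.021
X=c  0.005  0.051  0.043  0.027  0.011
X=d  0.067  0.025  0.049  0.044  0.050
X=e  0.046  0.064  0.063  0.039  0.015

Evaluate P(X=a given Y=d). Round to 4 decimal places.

P(Y=d) = 0.066 + 0.025 + 0.027 + 0.044 + 0.039 = 0.201.
P(X=a | Y=d) = 0.066/0.201 = 0.3284.

0.3284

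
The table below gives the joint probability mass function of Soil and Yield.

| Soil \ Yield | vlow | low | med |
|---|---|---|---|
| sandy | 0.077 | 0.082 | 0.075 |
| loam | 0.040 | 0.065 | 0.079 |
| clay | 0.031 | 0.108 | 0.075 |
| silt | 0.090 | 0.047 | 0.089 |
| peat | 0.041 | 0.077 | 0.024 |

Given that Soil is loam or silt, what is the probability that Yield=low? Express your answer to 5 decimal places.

P(Soil=loam) = 0.040 + 0.065 + 0.079 = 0.184.
P(Soil=silt) = 0.090 + 0.047 + 0.089 = 0.226.
P(Soil ∈ {loam, silt}) = 0.184 + 0.226 = 0.410; P(Yield=low, Soil ∈ {loam, silt}) = 0.065 + 0.047 = 0.112.
P(Yield=low | Soil ∈ {loam, silt}) = 0.112/0.410 = 0.27317.

0.27317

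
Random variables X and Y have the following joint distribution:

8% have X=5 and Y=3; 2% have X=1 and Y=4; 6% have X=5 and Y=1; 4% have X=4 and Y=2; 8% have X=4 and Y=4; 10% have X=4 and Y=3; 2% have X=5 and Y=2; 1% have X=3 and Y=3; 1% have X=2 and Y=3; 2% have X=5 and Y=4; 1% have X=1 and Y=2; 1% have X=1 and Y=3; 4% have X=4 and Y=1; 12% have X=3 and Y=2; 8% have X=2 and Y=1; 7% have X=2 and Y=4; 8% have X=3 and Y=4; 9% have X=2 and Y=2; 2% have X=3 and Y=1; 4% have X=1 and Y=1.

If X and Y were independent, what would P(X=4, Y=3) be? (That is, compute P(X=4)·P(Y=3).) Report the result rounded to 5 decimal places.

P(X=4) = 0.04 + 0.04 + 0.10 + 0.08 = 0.26.
P(Y=3) = 0.01 + 0.01 + 0.01 + 0.10 + 0.08 = 0.21.
Product: 0.26 × 0.21 = 0.05460.

0.05460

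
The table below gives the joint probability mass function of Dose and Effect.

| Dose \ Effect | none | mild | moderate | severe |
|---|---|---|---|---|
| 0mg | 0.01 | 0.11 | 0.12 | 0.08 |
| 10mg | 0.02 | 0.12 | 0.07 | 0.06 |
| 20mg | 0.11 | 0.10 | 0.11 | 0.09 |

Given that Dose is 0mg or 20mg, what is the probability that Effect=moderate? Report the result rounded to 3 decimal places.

P(Dose=0mg) = 0.01 + 0.11 + 0.12 + 0.08 = 0.32.
P(Dose=20mg) = 0.11 + 0.10 + 0.11 + 0.09 = 0.41.
P(Dose ∈ {0mg, 20mg}) = 0.32 + 0.41 = 0.73; P(Effect=moderate, Dose ∈ {0mg, 20mg}) = 0.12 + 0.11 = 0.23.
P(Effect=moderate | Dose ∈ {0mg, 20mg}) = 0.23/0.73 = 0.315.

0.315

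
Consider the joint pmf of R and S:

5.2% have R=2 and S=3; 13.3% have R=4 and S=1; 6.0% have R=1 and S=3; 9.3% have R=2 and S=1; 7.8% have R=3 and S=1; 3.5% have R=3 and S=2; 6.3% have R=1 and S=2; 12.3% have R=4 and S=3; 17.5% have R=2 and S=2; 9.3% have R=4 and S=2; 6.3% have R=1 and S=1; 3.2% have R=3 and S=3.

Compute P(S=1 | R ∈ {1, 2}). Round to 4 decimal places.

0.3083

P(R=1) = 0.063 + 0.063 + 0.060 = 0.186.
P(R=2) = 0.093 + 0.175 + 0.052 = 0.320.
P(R ∈ {1, 2}) = 0.186 + 0.320 = 0.506; P(S=1, R ∈ {1, 2}) = 0.063 + 0.093 = 0.156.
P(S=1 | R ∈ {1, 2}) = 0.156/0.506 = 0.3083.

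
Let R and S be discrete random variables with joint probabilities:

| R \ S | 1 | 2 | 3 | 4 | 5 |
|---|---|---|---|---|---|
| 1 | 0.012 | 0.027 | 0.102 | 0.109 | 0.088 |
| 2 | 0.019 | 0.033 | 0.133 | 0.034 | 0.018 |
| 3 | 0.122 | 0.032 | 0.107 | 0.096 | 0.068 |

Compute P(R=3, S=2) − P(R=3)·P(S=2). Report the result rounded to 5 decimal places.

P(R=3) = 0.122 + 0.032 + 0.107 + 0.096 + 0.068 = 0.425.
P(S=2) = 0.027 + 0.033 + 0.032 = 0.092.
P(R=3, S=2) − P(R=3)P(S=2) = 0.032 − 0.425×0.092 = -0.00710.

-0.00710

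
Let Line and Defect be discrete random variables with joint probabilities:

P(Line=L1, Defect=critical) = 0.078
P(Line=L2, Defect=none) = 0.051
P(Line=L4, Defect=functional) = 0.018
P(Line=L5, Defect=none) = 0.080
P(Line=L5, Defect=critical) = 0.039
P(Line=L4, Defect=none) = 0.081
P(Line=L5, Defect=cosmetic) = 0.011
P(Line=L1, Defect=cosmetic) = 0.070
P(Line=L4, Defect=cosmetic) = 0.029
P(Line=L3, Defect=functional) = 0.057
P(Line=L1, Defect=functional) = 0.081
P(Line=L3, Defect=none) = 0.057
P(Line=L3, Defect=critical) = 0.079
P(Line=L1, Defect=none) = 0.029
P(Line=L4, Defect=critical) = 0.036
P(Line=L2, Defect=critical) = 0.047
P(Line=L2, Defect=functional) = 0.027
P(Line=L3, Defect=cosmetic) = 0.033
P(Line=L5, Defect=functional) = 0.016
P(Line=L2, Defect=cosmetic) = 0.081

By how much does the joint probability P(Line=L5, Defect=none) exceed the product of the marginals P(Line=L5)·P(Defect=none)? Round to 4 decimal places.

P(Line=L5) = 0.080 + 0.011 + 0.016 + 0.039 = 0.146.
P(Defect=none) = 0.029 + 0.051 + 0.057 + 0.081 + 0.080 = 0.298.
P(Line=L5, Defect=none) − P(Line=L5)P(Defect=none) = 0.080 − 0.146×0.298 = 0.0365.

0.0365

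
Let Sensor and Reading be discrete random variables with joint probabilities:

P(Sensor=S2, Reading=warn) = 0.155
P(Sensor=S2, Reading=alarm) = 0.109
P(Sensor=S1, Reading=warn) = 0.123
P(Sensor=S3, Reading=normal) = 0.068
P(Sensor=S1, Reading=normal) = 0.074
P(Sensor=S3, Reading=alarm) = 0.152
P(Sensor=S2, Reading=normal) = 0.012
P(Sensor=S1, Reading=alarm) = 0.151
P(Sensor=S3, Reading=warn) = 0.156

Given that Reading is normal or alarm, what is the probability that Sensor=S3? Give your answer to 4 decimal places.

0.3887

P(Reading=normal) = 0.074 + 0.012 + 0.068 = 0.154.
P(Reading=alarm) = 0.151 + 0.109 + 0.152 = 0.412.
P(Reading ∈ {normal, alarm}) = 0.154 + 0.412 = 0.566; P(Sensor=S3, Reading ∈ {normal, alarm}) = 0.068 + 0.152 = 0.220.
P(Sensor=S3 | Reading ∈ {normal, alarm}) = 0.220/0.566 = 0.3887.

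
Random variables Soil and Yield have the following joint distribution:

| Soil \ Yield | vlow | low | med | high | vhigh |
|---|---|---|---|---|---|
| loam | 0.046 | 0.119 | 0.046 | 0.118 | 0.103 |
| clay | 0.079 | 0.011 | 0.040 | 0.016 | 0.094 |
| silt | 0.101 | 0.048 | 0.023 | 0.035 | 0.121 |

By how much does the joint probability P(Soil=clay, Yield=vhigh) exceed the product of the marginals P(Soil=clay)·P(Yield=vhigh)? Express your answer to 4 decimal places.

0.0177

P(Soil=clay) = 0.079 + 0.011 + 0.040 + 0.016 + 0.094 = 0.240.
P(Yield=vhigh) = 0.103 + 0.094 + 0.121 = 0.318.
P(Soil=clay, Yield=vhigh) − P(Soil=clay)P(Yield=vhigh) = 0.094 − 0.240×0.318 = 0.0177.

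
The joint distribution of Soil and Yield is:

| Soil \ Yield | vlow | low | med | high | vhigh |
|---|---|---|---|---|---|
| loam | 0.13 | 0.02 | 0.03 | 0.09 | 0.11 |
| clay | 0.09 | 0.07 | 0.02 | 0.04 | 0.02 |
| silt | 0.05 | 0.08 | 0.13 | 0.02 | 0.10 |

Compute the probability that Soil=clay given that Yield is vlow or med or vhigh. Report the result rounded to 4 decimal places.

0.1912

P(Yield=vlow) = 0.13 + 0.09 + 0.05 = 0.27.
P(Yield=med) = 0.03 + 0.02 + 0.13 = 0.18.
P(Yield=vhigh) = 0.11 + 0.02 + 0.10 = 0.23.
P(Yield ∈ {vlow, med, vhigh}) = 0.27 + 0.18 + 0.23 = 0.68; P(Soil=clay, Yield ∈ {vlow, med, vhigh}) = 0.09 + 0.02 + 0.02 = 0.13.
P(Soil=clay | Yield ∈ {vlow, med, vhigh}) = 0.13/0.68 = 0.1912.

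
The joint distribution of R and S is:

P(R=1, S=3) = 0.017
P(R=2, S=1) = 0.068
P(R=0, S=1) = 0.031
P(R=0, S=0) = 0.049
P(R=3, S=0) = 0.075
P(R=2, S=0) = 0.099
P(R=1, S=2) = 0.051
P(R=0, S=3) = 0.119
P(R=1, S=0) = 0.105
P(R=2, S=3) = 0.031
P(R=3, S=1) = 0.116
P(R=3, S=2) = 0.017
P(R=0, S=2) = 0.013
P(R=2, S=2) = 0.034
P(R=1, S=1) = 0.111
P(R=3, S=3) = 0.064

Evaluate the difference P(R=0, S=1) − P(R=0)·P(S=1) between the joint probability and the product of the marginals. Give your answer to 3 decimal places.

-0.038

P(R=0) = 0.049 + 0.031 + 0.013 + 0.119 = 0.212.
P(S=1) = 0.031 + 0.111 + 0.068 + 0.116 = 0.326.
P(R=0, S=1) − P(R=0)P(S=1) = 0.031 − 0.212×0.326 = -0.038.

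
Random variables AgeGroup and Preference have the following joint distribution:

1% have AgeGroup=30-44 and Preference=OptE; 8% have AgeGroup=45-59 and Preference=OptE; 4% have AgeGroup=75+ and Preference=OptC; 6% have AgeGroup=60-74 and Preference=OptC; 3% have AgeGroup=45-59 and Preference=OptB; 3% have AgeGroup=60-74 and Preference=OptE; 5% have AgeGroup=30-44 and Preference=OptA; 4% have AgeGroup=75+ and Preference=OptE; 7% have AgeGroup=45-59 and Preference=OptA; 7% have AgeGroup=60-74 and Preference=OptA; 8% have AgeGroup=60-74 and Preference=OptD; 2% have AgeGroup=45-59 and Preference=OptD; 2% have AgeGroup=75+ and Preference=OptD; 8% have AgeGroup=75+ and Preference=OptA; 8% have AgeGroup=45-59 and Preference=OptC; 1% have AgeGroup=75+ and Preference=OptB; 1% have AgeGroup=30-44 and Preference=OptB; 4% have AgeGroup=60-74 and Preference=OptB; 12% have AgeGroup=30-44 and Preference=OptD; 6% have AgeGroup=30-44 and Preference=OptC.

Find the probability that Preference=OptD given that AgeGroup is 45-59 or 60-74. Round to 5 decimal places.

0.17857

P(AgeGroup=45-59) = 0.07 + 0.03 + 0.08 + 0.02 + 0.08 = 0.28.
P(AgeGroup=60-74) = 0.07 + 0.04 + 0.06 + 0.08 + 0.03 = 0.28.
P(AgeGroup ∈ {45-59, 60-74}) = 0.28 + 0.28 = 0.56; P(Preference=OptD, AgeGroup ∈ {45-59, 60-74}) = 0.02 + 0.08 = 0.10.
P(Preference=OptD | AgeGroup ∈ {45-59, 60-74}) = 0.10/0.56 = 0.17857.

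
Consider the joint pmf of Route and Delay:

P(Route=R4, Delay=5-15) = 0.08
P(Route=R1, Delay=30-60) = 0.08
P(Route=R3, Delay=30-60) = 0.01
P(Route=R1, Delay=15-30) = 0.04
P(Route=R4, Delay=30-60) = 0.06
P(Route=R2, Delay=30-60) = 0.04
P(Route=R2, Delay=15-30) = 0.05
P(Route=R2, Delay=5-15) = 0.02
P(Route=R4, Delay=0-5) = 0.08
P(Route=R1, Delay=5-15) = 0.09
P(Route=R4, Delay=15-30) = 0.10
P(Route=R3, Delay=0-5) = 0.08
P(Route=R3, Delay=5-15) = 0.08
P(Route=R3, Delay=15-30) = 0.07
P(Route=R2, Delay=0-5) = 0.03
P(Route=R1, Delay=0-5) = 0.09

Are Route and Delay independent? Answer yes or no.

no

P(Route=R1) = 0.30 and P(Delay=15-30) = 0.26, so their product is 0.0780, but P(Route=R1, Delay=15-30) = 0.04. Since these differ, Route and Delay are not independent.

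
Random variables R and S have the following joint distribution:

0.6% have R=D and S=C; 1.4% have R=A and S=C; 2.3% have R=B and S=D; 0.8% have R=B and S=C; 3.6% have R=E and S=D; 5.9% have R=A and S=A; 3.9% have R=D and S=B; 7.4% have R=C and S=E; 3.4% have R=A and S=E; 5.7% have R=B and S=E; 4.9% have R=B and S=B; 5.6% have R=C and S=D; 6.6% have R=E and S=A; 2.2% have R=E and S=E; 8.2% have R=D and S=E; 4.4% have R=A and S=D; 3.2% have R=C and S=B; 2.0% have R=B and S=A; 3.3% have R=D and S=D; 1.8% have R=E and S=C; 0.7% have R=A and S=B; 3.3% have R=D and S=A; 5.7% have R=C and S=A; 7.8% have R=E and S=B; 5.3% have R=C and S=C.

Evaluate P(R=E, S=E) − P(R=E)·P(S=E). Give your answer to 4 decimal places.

-0.0372

P(R=E) = 0.066 + 0.078 + 0.018 + 0.036 + 0.022 = 0.220.
P(S=E) = 0.034 + 0.057 + 0.074 + 0.082 + 0.022 = 0.269.
P(R=E, S=E) − P(R=E)P(S=E) = 0.022 − 0.220×0.269 = -0.0372.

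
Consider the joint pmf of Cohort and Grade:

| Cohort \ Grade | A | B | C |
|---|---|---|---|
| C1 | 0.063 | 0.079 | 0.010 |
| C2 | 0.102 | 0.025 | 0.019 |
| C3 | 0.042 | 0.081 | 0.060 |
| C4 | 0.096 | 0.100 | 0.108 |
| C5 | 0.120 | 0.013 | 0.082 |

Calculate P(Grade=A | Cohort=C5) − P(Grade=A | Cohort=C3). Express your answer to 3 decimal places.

P(Cohort=C5) = 0.120 + 0.013 + 0.082 = 0.215; P(Grade=A | Cohort=C5) = 0.120/0.215 = 0.5581.
P(Cohort=C3) = 0.042 + 0.081 + 0.060 = 0.183; P(Grade=A | Cohort=C3) = 0.042/0.183 = 0.2295.
Difference = 0.329.

0.329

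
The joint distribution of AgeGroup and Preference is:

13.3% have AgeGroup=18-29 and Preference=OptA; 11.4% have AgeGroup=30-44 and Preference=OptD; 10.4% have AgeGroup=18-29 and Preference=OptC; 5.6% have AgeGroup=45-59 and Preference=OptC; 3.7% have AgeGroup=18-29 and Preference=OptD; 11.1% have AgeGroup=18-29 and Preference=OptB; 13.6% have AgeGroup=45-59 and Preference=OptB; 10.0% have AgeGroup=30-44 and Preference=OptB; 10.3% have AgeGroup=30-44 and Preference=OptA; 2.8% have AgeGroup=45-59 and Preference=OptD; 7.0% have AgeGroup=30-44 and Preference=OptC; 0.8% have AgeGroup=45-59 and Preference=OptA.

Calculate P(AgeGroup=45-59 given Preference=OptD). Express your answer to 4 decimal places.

P(Preference=OptD) = 0.037 + 0.114 + 0.028 = 0.179.
P(AgeGroup=45-59 | Preference=OptD) = 0.028/0.179 = 0.1564.

0.1564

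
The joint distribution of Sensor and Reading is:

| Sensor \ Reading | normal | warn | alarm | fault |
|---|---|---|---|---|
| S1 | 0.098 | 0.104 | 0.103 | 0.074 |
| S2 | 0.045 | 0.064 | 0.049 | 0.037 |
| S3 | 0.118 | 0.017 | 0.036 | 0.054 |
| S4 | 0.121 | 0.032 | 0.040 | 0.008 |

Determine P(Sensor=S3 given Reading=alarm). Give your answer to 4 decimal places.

0.1579

P(Reading=alarm) = 0.103 + 0.049 + 0.036 + 0.040 = 0.228.
P(Sensor=S3 | Reading=alarm) = 0.036/0.228 = 0.1579.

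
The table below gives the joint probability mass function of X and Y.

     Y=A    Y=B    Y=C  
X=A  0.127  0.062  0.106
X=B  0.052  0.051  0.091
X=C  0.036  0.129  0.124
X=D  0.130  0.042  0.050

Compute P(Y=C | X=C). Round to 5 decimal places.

P(X=C) = 0.036 + 0.129 + 0.124 = 0.289.
P(Y=C | X=C) = 0.124/0.289 = 0.42907.

0.42907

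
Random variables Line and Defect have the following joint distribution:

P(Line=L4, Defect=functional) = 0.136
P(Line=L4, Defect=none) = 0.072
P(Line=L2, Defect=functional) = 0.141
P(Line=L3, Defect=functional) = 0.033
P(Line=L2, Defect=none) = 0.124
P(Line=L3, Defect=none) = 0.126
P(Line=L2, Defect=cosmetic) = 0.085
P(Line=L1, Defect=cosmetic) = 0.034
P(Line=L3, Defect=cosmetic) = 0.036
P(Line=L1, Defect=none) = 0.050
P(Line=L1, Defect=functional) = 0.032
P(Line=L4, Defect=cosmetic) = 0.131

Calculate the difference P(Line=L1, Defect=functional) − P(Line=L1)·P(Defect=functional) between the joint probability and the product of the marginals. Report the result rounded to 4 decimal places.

P(Line=L1) = 0.050 + 0.034 + 0.032 = 0.116.
P(Defect=functional) = 0.032 + 0.141 + 0.033 + 0.136 = 0.342.
P(Line=L1, Defect=functional) − P(Line=L1)P(Defect=functional) = 0.032 − 0.116×0.342 = -0.0077.

-0.0077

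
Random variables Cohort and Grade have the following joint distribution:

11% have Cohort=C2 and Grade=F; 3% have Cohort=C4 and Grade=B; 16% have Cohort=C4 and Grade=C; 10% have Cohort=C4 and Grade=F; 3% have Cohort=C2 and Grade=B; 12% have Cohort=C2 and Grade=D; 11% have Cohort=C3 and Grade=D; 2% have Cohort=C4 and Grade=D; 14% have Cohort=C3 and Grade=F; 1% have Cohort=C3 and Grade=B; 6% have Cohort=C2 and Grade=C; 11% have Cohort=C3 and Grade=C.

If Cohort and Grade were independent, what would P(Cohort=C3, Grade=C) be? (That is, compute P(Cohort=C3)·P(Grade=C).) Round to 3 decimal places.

P(Cohort=C3) = 0.01 + 0.11 + 0.11 + 0.14 = 0.37.
P(Grade=C) = 0.06 + 0.11 + 0.16 = 0.33.
Product: 0.37 × 0.33 = 0.122.

0.122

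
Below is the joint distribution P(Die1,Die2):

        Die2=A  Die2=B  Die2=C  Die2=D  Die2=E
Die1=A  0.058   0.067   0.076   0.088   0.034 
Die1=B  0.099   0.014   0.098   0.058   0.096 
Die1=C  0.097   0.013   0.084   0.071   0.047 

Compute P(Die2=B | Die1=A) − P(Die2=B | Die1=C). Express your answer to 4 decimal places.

P(Die1=A) = 0.058 + 0.067 + 0.076 + 0.088 + 0.034 = 0.323; P(Die2=B | Die1=A) = 0.067/0.323 = 0.20743.
P(Die1=C) = 0.097 + 0.013 + 0.084 + 0.071 + 0.047 = 0.312; P(Die2=B | Die1=C) = 0.013/0.312 = 0.04167.
Difference = 0.1658.

0.1658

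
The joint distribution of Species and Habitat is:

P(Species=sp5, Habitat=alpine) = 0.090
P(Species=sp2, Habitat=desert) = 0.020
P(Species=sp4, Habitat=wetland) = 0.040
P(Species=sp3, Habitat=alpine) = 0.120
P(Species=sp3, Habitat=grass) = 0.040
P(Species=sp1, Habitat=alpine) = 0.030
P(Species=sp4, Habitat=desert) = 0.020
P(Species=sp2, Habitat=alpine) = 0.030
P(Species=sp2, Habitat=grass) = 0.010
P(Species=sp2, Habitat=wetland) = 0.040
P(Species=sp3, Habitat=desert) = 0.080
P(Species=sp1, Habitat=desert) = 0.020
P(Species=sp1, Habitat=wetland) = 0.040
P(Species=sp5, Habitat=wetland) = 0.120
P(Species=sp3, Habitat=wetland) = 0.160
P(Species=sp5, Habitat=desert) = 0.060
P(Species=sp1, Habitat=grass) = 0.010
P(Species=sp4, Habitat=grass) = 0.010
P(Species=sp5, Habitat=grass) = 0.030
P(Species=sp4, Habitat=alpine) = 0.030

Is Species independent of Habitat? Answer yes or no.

yes

Every cell satisfies P(Species,Habitat) = P(Species)·P(Habitat). For instance P(Species=sp2) = 0.100, P(Habitat=alpine) = 0.300, and 0.100×0.300 = 0.030 matches the joint entry. So Species and Habitat are independent.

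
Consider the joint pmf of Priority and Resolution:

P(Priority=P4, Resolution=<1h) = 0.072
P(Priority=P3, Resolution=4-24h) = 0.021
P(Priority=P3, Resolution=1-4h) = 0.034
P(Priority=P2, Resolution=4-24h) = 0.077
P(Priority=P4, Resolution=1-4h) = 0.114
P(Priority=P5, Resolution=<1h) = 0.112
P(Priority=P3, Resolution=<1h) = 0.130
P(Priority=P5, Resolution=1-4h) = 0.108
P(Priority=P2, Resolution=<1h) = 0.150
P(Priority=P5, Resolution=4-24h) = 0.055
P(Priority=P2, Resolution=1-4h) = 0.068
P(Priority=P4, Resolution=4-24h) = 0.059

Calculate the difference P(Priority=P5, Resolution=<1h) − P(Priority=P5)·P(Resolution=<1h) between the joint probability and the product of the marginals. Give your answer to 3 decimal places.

P(Priority=P5) = 0.112 + 0.108 + 0.055 = 0.275.
P(Resolution=<1h) = 0.150 + 0.130 + 0.072 + 0.112 = 0.464.
P(Priority=P5, Resolution=<1h) − P(Priority=P5)P(Resolution=<1h) = 0.112 − 0.275×0.464 = -0.016.

-0.016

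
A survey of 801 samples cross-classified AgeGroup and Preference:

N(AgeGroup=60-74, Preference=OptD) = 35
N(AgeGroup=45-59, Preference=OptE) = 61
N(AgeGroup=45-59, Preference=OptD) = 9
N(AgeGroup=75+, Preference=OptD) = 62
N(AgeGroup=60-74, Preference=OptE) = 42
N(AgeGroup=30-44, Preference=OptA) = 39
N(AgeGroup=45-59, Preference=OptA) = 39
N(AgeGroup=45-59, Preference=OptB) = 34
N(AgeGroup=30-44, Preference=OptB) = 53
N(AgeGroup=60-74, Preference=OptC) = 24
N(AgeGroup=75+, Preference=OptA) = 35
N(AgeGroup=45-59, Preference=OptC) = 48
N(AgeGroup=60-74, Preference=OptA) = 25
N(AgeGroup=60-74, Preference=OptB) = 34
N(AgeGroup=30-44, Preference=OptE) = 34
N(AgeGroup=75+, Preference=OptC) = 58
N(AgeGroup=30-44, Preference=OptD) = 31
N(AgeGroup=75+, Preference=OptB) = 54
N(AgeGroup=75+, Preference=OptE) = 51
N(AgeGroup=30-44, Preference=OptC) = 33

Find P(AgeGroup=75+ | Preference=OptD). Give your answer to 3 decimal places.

0.453

Total with Preference=OptD: 31 + 9 + 35 + 62 = 137.
P(AgeGroup=75+ | Preference=OptD) = 62/137 = 0.453.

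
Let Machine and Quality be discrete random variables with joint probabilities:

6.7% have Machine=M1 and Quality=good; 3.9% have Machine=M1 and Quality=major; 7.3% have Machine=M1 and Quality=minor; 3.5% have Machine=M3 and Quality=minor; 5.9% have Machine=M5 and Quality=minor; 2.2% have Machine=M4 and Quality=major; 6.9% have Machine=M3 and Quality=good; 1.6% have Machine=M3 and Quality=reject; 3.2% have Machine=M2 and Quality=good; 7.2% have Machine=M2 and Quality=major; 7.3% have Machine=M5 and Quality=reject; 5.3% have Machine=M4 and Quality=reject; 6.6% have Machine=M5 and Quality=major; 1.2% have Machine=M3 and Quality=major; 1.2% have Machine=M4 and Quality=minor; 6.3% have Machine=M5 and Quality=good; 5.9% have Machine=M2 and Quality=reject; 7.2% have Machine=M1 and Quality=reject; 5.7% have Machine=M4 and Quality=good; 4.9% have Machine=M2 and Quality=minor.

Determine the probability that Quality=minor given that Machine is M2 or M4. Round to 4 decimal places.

P(Machine=M2) = 0.032 + 0.049 + 0.072 + 0.059 = 0.212.
P(Machine=M4) = 0.057 + 0.012 + 0.022 + 0.053 = 0.144.
P(Machine ∈ {M2, M4}) = 0.212 + 0.144 = 0.356; P(Quality=minor, Machine ∈ {M2, M4}) = 0.049 + 0.012 = 0.061.
P(Quality=minor | Machine ∈ {M2, M4}) = 0.061/0.356 = 0.1713.

0.1713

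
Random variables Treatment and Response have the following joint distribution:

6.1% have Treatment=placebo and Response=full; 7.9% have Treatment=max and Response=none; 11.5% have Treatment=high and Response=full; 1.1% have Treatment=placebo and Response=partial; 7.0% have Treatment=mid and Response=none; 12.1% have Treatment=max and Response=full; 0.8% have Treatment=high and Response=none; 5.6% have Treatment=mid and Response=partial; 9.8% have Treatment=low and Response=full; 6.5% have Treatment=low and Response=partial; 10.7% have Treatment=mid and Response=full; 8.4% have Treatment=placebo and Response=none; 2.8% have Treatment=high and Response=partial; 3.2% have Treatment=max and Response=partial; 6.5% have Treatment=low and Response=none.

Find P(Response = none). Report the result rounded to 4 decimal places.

P(Response=none) = 0.084 + 0.065 + 0.070 + 0.008 + 0.079 = 0.306.

0.3060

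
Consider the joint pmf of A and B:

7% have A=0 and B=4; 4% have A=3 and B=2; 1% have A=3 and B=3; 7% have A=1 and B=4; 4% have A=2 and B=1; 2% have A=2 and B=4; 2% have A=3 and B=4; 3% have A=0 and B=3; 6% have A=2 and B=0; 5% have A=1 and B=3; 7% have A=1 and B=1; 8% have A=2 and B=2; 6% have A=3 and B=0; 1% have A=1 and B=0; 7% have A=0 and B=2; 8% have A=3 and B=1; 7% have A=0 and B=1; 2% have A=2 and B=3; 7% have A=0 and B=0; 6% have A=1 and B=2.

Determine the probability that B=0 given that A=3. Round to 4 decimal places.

0.2857

P(A=3) = 0.06 + 0.08 + 0.04 + 0.01 + 0.02 = 0.21.
P(B=0 | A=3) = 0.06/0.21 = 0.2857.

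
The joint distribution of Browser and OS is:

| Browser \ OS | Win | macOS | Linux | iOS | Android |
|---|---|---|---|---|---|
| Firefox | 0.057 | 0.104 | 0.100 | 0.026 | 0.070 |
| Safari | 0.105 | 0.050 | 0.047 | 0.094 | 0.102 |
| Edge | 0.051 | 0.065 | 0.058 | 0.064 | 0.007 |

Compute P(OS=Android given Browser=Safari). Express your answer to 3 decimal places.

0.256

P(Browser=Safari) = 0.105 + 0.050 + 0.047 + 0.094 + 0.102 = 0.398.
P(OS=Android | Browser=Safari) = 0.102/0.398 = 0.256.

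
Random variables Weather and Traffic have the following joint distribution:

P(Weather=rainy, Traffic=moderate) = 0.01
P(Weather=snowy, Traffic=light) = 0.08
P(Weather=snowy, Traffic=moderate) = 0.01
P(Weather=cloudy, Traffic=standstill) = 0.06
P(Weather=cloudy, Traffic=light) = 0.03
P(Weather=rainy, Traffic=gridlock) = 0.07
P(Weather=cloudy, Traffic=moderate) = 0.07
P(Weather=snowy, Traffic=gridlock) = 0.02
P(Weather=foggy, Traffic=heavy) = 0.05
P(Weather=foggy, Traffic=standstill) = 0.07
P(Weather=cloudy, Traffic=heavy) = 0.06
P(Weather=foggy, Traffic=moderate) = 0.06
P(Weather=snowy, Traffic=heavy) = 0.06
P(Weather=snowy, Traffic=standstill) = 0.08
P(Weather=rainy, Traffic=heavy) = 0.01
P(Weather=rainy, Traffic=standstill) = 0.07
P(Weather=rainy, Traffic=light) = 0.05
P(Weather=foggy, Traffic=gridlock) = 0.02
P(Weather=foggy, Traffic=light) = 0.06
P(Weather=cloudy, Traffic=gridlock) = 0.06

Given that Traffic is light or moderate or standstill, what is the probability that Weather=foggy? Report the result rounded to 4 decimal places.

P(Traffic=light) = 0.03 + 0.05 + 0.08 + 0.06 = 0.22.
P(Traffic=moderate) = 0.07 + 0.01 + 0.01 + 0.06 = 0.15.
P(Traffic=standstill) = 0.06 + 0.07 + 0.08 + 0.07 = 0.28.
P(Traffic ∈ {light, moderate, standstill}) = 0.22 + 0.15 + 0.28 = 0.65; P(Weather=foggy, Traffic ∈ {light, moderate, standstill}) = 0.06 + 0.06 + 0.07 = 0.19.
P(Weather=foggy | Traffic ∈ {light, moderate, standstill}) = 0.19/0.65 = 0.2923.

0.2923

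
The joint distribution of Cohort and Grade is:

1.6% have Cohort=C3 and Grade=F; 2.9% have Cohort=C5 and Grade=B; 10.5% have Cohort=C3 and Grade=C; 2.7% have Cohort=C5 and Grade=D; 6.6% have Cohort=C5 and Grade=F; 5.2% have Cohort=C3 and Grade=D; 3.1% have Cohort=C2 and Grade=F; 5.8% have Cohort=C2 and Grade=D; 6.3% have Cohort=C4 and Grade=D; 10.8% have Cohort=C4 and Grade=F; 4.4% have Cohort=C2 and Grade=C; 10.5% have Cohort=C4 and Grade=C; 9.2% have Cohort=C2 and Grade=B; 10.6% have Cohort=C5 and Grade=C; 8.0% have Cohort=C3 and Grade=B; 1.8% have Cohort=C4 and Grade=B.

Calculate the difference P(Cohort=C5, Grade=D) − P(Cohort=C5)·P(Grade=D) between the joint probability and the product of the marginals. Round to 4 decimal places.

P(Cohort=C5) = 0.029 + 0.106 + 0.027 + 0.066 = 0.228.
P(Grade=D) = 0.058 + 0.052 + 0.063 + 0.027 = 0.200.
P(Cohort=C5, Grade=D) − P(Cohort=C5)P(Grade=D) = 0.027 − 0.228×0.200 = -0.0186.

-0.0186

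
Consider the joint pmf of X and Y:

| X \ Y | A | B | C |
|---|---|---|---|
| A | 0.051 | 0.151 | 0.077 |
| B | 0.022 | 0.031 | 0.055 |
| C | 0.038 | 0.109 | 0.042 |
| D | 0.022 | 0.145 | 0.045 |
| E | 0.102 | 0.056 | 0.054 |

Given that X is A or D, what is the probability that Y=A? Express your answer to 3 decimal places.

0.149

P(X=A) = 0.051 + 0.151 + 0.077 = 0.279.
P(X=D) = 0.022 + 0.145 + 0.045 = 0.212.
P(X ∈ {A, D}) = 0.279 + 0.212 = 0.491; P(Y=A, X ∈ {A, D}) = 0.051 + 0.022 = 0.073.
P(Y=A | X ∈ {A, D}) = 0.073/0.491 = 0.149.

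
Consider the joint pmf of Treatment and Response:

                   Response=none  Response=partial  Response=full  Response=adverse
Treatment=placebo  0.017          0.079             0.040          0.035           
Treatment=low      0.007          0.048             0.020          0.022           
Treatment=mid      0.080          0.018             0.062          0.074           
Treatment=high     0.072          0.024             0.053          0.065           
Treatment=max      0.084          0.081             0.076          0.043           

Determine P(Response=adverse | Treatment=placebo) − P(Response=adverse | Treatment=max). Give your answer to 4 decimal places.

0.0533

P(Treatment=placebo) = 0.017 + 0.079 + 0.040 + 0.035 = 0.171; P(Response=adverse | Treatment=placebo) = 0.035/0.171 = 0.20468.
P(Treatment=max) = 0.084 + 0.081 + 0.076 + 0.043 = 0.284; P(Response=adverse | Treatment=max) = 0.043/0.284 = 0.15141.
Difference = 0.0533.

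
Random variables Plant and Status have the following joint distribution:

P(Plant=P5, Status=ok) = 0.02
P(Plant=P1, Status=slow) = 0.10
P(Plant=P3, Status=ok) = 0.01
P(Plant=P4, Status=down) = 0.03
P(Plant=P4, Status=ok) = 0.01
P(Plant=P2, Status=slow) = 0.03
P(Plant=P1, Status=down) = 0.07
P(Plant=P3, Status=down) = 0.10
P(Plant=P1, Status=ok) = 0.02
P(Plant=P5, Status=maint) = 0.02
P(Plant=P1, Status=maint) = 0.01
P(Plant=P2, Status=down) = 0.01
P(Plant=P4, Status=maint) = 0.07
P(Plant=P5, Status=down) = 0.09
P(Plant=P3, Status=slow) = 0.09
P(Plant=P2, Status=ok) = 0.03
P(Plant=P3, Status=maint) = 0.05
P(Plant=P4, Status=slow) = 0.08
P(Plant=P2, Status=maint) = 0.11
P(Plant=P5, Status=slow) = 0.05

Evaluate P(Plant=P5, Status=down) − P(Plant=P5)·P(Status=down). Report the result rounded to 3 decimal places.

0.036

P(Plant=P5) = 0.02 + 0.05 + 0.09 + 0.02 = 0.18.
P(Status=down) = 0.07 + 0.01 + 0.10 + 0.03 + 0.09 = 0.30.
P(Plant=P5, Status=down) − P(Plant=P5)P(Status=down) = 0.09 − 0.18×0.30 = 0.036.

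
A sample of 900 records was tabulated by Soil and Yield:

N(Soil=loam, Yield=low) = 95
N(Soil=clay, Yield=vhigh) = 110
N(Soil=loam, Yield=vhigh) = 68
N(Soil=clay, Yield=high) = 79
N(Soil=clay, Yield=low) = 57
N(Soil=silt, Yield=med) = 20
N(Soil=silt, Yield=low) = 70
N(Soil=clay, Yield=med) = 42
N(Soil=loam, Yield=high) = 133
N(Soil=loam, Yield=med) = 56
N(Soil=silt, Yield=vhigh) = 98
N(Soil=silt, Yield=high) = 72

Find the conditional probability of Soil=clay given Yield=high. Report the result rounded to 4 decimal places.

Total with Yield=high: 133 + 79 + 72 = 284.
P(Soil=clay | Yield=high) = 79/284 = 0.2782.

0.2782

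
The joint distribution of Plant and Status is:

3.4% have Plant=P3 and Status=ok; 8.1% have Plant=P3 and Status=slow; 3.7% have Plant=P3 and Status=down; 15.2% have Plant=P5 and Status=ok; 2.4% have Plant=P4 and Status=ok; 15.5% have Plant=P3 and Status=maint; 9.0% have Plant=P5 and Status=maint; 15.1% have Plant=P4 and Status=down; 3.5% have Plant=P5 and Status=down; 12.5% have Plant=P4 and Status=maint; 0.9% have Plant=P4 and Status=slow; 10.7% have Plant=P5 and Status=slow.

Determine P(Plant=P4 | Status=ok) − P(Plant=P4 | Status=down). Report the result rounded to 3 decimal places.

-0.563

P(Status=ok) = 0.034 + 0.024 + 0.152 = 0.210; P(Plant=P4 | Status=ok) = 0.024/0.210 = 0.1143.
P(Status=down) = 0.037 + 0.151 + 0.035 = 0.223; P(Plant=P4 | Status=down) = 0.151/0.223 = 0.6771.
Difference = -0.563.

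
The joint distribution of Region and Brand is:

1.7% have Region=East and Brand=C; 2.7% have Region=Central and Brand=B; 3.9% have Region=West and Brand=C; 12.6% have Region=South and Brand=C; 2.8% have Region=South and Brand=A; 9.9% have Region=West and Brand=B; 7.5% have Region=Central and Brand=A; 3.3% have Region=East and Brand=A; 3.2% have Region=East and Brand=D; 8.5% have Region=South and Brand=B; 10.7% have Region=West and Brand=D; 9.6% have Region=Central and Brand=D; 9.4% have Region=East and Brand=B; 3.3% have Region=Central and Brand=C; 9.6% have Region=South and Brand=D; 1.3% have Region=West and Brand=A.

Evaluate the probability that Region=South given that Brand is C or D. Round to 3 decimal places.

P(Brand=C) = 0.126 + 0.017 + 0.039 + 0.033 = 0.215.
P(Brand=D) = 0.096 + 0.032 + 0.107 + 0.096 = 0.331.
P(Brand ∈ {C, D}) = 0.215 + 0.331 = 0.546; P(Region=South, Brand ∈ {C, D}) = 0.126 + 0.096 = 0.222.
P(Region=South | Brand ∈ {C, D}) = 0.222/0.546 = 0.407.

0.407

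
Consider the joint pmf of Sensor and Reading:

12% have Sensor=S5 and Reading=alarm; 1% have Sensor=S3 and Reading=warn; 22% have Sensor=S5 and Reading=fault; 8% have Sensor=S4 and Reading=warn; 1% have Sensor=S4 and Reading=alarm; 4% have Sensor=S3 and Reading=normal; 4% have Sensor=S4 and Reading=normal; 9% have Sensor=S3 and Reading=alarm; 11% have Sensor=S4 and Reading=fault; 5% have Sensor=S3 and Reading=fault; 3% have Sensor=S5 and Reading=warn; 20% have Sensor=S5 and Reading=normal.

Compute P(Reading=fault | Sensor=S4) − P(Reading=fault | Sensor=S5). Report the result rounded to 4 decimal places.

P(Sensor=S4) = 0.04 + 0.08 + 0.01 + 0.11 = 0.24; P(Reading=fault | Sensor=S4) = 0.11/0.24 = 0.45833.
P(Sensor=S5) = 0.20 + 0.03 + 0.12 + 0.22 = 0.57; P(Reading=fault | Sensor=S5) = 0.22/0.57 = 0.38596.
Difference = 0.0724.

0.0724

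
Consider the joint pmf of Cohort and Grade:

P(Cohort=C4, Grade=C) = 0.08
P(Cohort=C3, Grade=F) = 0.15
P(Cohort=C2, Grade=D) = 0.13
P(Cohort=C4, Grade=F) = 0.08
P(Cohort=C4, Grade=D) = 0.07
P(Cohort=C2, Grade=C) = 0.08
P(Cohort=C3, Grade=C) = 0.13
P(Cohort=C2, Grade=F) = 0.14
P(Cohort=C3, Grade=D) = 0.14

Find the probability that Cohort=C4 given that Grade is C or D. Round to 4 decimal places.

P(Grade=C) = 0.08 + 0.13 + 0.08 = 0.29.
P(Grade=D) = 0.13 + 0.14 + 0.07 = 0.34.
P(Grade ∈ {C, D}) = 0.29 + 0.34 = 0.63; P(Cohort=C4, Grade ∈ {C, D}) = 0.08 + 0.07 = 0.15.
P(Cohort=C4 | Grade ∈ {C, D}) = 0.15/0.63 = 0.2381.

0.2381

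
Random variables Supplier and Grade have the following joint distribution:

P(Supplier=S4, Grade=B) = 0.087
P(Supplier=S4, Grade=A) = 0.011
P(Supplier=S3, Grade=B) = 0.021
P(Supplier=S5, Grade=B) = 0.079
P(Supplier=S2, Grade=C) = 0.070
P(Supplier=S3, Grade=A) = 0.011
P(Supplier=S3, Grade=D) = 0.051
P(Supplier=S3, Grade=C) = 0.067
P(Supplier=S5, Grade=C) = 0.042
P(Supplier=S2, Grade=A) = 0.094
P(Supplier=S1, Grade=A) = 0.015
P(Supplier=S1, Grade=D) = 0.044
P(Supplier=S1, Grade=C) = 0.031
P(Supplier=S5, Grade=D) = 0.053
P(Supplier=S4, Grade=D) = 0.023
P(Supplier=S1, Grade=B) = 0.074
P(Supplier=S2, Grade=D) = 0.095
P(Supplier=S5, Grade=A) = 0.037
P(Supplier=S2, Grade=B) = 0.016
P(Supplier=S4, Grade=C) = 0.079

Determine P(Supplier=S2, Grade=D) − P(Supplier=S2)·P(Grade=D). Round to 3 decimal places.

0.022

P(Supplier=S2) = 0.094 + 0.016 + 0.070 + 0.095 = 0.275.
P(Grade=D) = 0.044 + 0.095 + 0.051 + 0.023 + 0.053 = 0.266.
P(Supplier=S2, Grade=D) − P(Supplier=S2)P(Grade=D) = 0.095 − 0.275×0.266 = 0.022.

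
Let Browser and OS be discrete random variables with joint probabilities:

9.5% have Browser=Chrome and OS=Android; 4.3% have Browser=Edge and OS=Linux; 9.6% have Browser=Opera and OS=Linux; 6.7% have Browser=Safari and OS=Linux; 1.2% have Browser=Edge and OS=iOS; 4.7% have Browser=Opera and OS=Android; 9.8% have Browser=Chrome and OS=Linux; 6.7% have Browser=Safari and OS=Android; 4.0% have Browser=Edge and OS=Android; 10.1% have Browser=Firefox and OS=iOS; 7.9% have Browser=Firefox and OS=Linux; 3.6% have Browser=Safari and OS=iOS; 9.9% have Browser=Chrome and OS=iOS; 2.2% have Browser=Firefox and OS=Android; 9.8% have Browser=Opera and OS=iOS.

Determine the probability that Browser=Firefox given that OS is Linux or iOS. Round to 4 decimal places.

P(OS=Linux) = 0.098 + 0.079 + 0.067 + 0.043 + 0.096 = 0.383.
P(OS=iOS) = 0.099 + 0.101 + 0.036 + 0.012 + 0.098 = 0.346.
P(OS ∈ {Linux, iOS}) = 0.383 + 0.346 = 0.729; P(Browser=Firefox, OS ∈ {Linux, iOS}) = 0.079 + 0.101 = 0.180.
P(Browser=Firefox | OS ∈ {Linux, iOS}) = 0.180/0.729 = 0.2469.

0.2469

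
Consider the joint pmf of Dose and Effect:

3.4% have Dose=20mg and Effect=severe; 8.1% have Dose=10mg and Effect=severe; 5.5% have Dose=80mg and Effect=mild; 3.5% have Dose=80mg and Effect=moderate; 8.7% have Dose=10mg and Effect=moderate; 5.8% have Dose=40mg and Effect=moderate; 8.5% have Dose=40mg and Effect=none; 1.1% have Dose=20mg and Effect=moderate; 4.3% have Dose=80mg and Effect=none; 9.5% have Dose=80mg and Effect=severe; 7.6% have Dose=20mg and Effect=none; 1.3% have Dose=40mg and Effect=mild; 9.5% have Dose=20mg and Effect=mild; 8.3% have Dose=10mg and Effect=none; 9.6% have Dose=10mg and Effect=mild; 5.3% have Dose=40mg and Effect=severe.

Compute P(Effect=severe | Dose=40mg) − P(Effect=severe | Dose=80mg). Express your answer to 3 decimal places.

-0.163

P(Dose=40mg) = 0.085 + 0.013 + 0.058 + 0.053 = 0.209; P(Effect=severe | Dose=40mg) = 0.053/0.209 = 0.2536.
P(Dose=80mg) = 0.043 + 0.055 + 0.035 + 0.095 = 0.228; P(Effect=severe | Dose=80mg) = 0.095/0.228 = 0.4167.
Difference = -0.163.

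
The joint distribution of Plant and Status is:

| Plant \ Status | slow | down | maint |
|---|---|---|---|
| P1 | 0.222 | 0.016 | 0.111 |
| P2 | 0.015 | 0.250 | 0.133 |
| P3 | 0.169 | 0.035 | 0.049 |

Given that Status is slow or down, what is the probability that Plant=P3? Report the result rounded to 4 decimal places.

0.2885

P(Status=slow) = 0.222 + 0.015 + 0.169 = 0.406.
P(Status=down) = 0.016 + 0.250 + 0.035 = 0.301.
P(Status ∈ {slow, down}) = 0.406 + 0.301 = 0.707; P(Plant=P3, Status ∈ {slow, down}) = 0.169 + 0.035 = 0.204.
P(Plant=P3 | Status ∈ {slow, down}) = 0.204/0.707 = 0.2885.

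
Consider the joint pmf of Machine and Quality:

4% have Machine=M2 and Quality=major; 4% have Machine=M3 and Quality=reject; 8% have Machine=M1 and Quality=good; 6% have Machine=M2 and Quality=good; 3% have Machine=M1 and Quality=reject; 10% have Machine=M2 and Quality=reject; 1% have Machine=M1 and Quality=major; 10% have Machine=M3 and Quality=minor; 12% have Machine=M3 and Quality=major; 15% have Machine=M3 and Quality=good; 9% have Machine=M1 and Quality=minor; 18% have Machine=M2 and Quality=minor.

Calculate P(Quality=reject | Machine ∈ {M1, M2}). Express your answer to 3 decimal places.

0.220

P(Machine=M1) = 0.08 + 0.09 + 0.01 + 0.03 = 0.21.
P(Machine=M2) = 0.06 + 0.18 + 0.04 + 0.10 = 0.38.
P(Machine ∈ {M1, M2}) = 0.21 + 0.38 = 0.59; P(Quality=reject, Machine ∈ {M1, M2}) = 0.03 + 0.10 = 0.13.
P(Quality=reject | Machine ∈ {M1, M2}) = 0.13/0.59 = 0.220.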